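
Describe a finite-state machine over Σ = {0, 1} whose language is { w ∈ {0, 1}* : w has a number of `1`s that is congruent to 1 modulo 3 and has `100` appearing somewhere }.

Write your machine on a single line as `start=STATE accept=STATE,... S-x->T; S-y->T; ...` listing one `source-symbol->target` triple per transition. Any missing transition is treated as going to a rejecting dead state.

Build one automaton per condition and run them in lockstep. One (3 states) tracks the count of `1`s modulo 3; the other (4 states) tracks whether and how much of `100` has been seen. Each combined state is a pair, one component from each; accept when both components accept.
10 states suffice.
       0  1 
>  A   A  B 
   B   C  D 
   C   E  D 
   D   F  G 
 * E   E  H 
   F   H  G 
   G   I  B 
   H   H  J 
   I   J  B 
   J   J  E 
(> = start, * = accepting)

start=A; accept=E; A-0->A; A-1->B; B-0->C; B-1->D; C-0->E; C-1->D; D-0->F; D-1->G; E-0->E; E-1->H; F-0->H; F-1->G; G-0->I; G-1->B; H-0->H; H-1->J; I-0->J; I-1->B; J-0->J; J-1->E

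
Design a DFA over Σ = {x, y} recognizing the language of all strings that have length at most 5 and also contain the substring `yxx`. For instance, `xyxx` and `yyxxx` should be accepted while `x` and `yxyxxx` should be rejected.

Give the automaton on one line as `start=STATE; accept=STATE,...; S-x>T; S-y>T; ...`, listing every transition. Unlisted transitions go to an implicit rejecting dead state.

Build one automaton per condition and run them in lockstep. One (7 states) tracks the input length, saturating at 6; the other (4 states) tracks whether and how much of `yxx` has been seen. Each combined state is a pair, one component from each; accept when both components accept. After merging equivalent states the machine shrinks.
A 13-state machine:
          x    y  
>  q0     q1   q2 
   q1     q3   q4 
   q2     q5   q4 
   q3     q6   q7 
   q4     q8   q7 
   q5     q9   q7 
   q6     q6   q6 
   q7    q10   q6 
   q8    q11   q6 
 * q9    q11  q11 
   q10   q12   q6 
 * q11   q12  q12 
 * q12    q6   q6 
(> = start, * = accepting)

start=q0; accept=q9,q11,q12; q0-x>q1; q0-y>q2; q1-x>q3; q1-y>q4; q2-x>q5; q2-y>q4; q3-x>q6; q3-y>q7; q4-x>q8; q4-y>q7; q5-x>q9; q5-y>q7; q6-x>q6; q6-y>q6; q7-x>q10; q7-y>q6; q8-x>q11; q8-y>q6; q9-x>q11; q9-y>q11; q10-x>q12; q10-y>q6; q11-x>q12; q11-y>q12; q12-x>q6; q12-y>q6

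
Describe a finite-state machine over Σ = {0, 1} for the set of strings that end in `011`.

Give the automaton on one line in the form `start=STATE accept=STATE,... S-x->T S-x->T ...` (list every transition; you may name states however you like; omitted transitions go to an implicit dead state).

Let each state record the length of the longest suffix of the input read so far that is also a prefix of `011`. s1 means the last symbol is `0`; s2 means the last 2 symbols are `01`; s3 means the last 3 symbols are `011`. Accept only at s3, where the string currently ends in `011`.
        0   1  
>  s0   s1  s0 
   s1   s1  s2 
   s2   s1  s3 
 * s3   s1  s0 
(> = start, * = accepting)

start=s0 accept=s3 s0-0->s1 s0-1->s0 s1-0->s1 s1-1->s2 s2-0->s1 s2-1->s3 s3-0->s1 s3-1->s0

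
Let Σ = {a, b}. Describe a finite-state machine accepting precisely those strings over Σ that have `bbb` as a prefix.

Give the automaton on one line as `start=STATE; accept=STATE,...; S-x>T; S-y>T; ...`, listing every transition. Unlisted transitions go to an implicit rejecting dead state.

start=q0; accept=q3; q0-a>q4; q0-b>q1; q1-a>q4; q1-b>q2; q2-a>q4; q2-b>q3; q3-a>q3; q3-b>q3; q4-a>q4; q4-b>q4

Walk along `bbb` while the input agrees: from q0 take `b` to q1, and so on. Any deviation drops to the rejecting sink q4. Once q3 is reached the prefix is confirmed and every continuation is accepted.
A 5-state machine:
        a   b  
>  q0   q4  q1 
   q1   q4  q2 
   q2   q4  q3 
 * q3   q3  q3 
   q4   q4  q4 
(> = start, * = accepting)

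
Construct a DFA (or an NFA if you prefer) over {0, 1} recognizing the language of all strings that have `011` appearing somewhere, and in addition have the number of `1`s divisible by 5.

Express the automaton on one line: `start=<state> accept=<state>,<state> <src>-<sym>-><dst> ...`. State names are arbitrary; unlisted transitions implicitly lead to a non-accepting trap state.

Build one automaton per condition and run them in lockstep. One (4 states) tracks whether and how much of `011` has been seen; the other (5 states) tracks the count of `1`s modulo 5. Each combined state is a pair, one component from each; accept when both components accept.
          0    1  
>  q0     q1   q2 
   q1     q1   q3 
   q2     q4   q5 
   q3     q4   q6 
   q4     q4   q7 
   q5     q8   q9 
   q6     q6  q10 
   q7     q8  q10 
   q8     q8  q11 
   q9    q12  q13 
   q10   q10  q14 
   q11   q12  q14 
   q12   q12  q15 
   q13   q16   q0 
   q14   q14  q17 
   q15   q16  q17 
   q16   q16  q18 
 * q17   q17  q19 
   q18    q1  q19 
   q19   q19   q6 
(> = start, * = accepting)

start=q0 accept=q17 q0-0->q1 q0-1->q2 q1-0->q1 q1-1->q3 q2-0->q4 q2-1->q5 q3-0->q4 q3-1->q6 q4-0->q4 q4-1->q7 q5-0->q8 q5-1->q9 q6-0->q6 q6-1->q10 q7-0->q8 q7-1->q10 q8-0->q8 q8-1->q11 q9-0->q12 q9-1->q13 q10-0->q10 q10-1->q14 q11-0->q12 q11-1->q14 q12-0->q12 q12-1->q15 q13-0->q16 q13-1->q0 q14-0->q14 q14-1->q17 q15-0->q16 q15-1->q17 q16-0->q16 q16-1->q18 q17-0->q17 q17-1->q19 q18-0->q1 q18-1->q19 q19-0->q19 q19-1->q6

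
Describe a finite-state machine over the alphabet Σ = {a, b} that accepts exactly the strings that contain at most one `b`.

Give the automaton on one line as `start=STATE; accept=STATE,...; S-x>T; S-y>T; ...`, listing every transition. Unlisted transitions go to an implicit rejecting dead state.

Only the number of `b`s matters, and only up to 2. Make a chain q0 → q1 → q2 advanced by each `b` (with q2 absorbing); every other symbol self-loops. The accepting set is {q0, q1}.
3 states suffice.
        a   b  
>* q0   q0  q1 
 * q1   q1  q2 
   q2   q2  q2 
(> = start, * = accepting)

start=q0; accept=q0,q1; q0-a>q0; q0-b>q1; q1-a>q1; q1-b>q2; q2-a>q2; q2-b>q2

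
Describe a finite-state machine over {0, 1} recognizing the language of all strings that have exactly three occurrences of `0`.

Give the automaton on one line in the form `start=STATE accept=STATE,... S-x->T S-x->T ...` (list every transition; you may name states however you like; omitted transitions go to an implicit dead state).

start=q0 accept=q3 q0-0->q1 q0-1->q0 q1-0->q2 q1-1->q1 q2-0->q3 q2-1->q2 q3-0->q4 q3-1->q3 q4-0->q4 q4-1->q4

Only the number of `0`s matters, and only up to 4. Make a chain q0 → q1 → q2 → q3 → q4 advanced by each `0` (with q4 absorbing); every other symbol self-loops. The accepting set is {q3}.
A 5-state machine:
        0   1  
>  q0   q1  q0 
   q1   q2  q1 
   q2   q3  q2 
 * q3   q4  q3 
   q4   q4  q4 
(> = start, * = accepting)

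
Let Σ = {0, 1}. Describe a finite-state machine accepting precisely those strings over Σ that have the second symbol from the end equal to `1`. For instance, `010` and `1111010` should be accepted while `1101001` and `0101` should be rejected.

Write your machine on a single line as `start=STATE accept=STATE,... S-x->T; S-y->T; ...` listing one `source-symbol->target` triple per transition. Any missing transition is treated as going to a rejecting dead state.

A DFA must remember the last 2 symbols (since which symbol is second-to-last isn't known until the input ends). Use one state per possible window of the last ≤2 symbols; accept from those whose window starts with `1`.
A 7-state machine:
        0   1  
>  s0   s1  s2 
   s1   s3  s4 
   s2   s5  s6 
   s3   s3  s4 
   s4   s5  s6 
 * s5   s3  s4 
 * s6   s5  s6 
(> = start, * = accepting)

start=s0; accept=s5,s6; s0-0->s1; s0-1->s2; s1-0->s3; s1-1->s4; s2-0->s5; s2-1->s6; s3-0->s3; s3-1->s4; s4-0->s5; s4-1->s6; s5-0->s3; s5-1->s4; s6-0->s5; s6-1->s6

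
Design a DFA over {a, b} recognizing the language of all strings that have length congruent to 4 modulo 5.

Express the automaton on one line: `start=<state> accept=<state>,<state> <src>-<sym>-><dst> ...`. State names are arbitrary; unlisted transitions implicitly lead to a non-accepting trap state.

Count input length modulo 5: every symbol advances one step around the cycle q0 → q1 → q2 → q3 → q4 → q0. Accept at q4.
A 5-state machine:
        a   b  
>  q0   q1  q1 
   q1   q2  q2 
   q2   q3  q3 
   q3   q4  q4 
 * q4   q0  q0 
(> = start, * = accepting)

start=q0 accept=q4 q0-a->q1 q0-b->q1 q1-a->q2 q1-b->q2 q2-a->q3 q2-b->q3 q3-a->q4 q3-b->q4 q4-a->q0 q4-b->q0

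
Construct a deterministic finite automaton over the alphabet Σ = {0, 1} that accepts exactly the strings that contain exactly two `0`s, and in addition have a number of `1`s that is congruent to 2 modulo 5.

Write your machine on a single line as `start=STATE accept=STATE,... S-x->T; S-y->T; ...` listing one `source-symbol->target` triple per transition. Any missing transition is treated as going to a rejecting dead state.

start=q0; accept=q10; q0-0->q1; q0-1->q2; q1-0->q3; q1-1->q4; q2-0->q4; q2-1->q5; q3-0->q6; q3-1->q7; q4-0->q7; q4-1->q8; q5-0->q8; q5-1->q9; q6-0->q6; q6-1->q6; q7-0->q6; q7-1->q10; q8-0->q10; q8-1->q11; q9-0->q11; q9-1->q12; q10-0->q6; q10-1->q13; q11-0->q13; q11-1->q14; q12-0->q14; q12-1->q0; q13-0->q6; q13-1->q15; q14-0->q15; q14-1->q1; q15-0->q6; q15-1->q3

Handle the two conditions separately and then intersect. One (4 states) tracks the count of `0`s, saturating at 3; the other (5 states) tracks the count of `1`s modulo 5. Each combined state is a pair, one component from each; accept when both components accept. After merging equivalent states the machine shrinks.
          0    1  
>  q0     q1   q2 
   q1     q3   q4 
   q2     q4   q5 
   q3     q6   q7 
   q4     q7   q8 
   q5     q8   q9 
   q6     q6   q6 
   q7     q6  q10 
   q8    q10  q11 
   q9    q11  q12 
 * q10    q6  q13 
   q11   q13  q14 
   q12   q14   q0 
   q13    q6  q15 
   q14   q15   q1 
   q15    q6   q3 
(> = start, * = accepting)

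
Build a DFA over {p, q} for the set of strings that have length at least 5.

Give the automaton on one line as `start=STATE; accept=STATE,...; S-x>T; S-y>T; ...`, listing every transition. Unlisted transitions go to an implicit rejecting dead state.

Count input length up to 6: every symbol moves from A toward G, which means 'more than 5' and absorbs. Accept from {F, G}.
       p  q 
>  A   B  B 
   B   C  C 
   C   D  D 
   D   E  E 
   E   F  F 
 * F   G  G 
 * G   G  G 
(> = start, * = accepting)

start=A; accept=F,G; A-p>B; A-q>B; B-p>C; B-q>C; C-p>D; C-q>D; D-p>E; D-q>E; E-p>F; E-q>F; F-p>G; F-q>G; G-p>G; G-q>G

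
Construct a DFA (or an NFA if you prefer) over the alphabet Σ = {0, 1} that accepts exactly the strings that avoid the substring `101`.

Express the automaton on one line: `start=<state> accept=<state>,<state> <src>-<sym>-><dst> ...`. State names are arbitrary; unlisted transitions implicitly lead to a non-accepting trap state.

This is the complement of 'contains `101`'. Use the same substring-matching states — q0 through q3 holding how much of `101` has just been matched — but flip the accepting set: everything except the trap q3 accepts.
4 states suffice.
        0   1  
>* q0   q0  q1 
 * q1   q2  q1 
 * q2   q0  q3 
   q3   q3  q3 
(> = start, * = accepting)

start=q0 accept=q0,q1,q2 q0-0->q0 q0-1->q1 q1-0->q2 q1-1->q1 q2-0->q0 q2-1->q3 q3-0->q3 q3-1->q3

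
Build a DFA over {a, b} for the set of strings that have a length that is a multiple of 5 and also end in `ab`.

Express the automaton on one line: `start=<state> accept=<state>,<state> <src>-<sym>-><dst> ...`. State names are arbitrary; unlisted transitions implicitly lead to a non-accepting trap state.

start=s0 accept=s6 s0-a->s1 s0-b->s1 s1-a->s2 s1-b->s2 s2-a->s3 s2-b->s3 s3-a->s4 s3-b->s5 s4-a->s0 s4-b->s6 s5-a->s0 s5-b->s0 s6-a->s1 s6-b->s1

Handle the two conditions separately and then intersect. The first has 5 states tracking the input length modulo 5; the second has 3 states tracking how much of the suffix `ab` has currently been matched. A product state is a pair (one from each), accepting exactly when both do. Equivalent product states are then merged.
7 states suffice.
        a   b  
>  s0   s1  s1 
   s1   s2  s2 
   s2   s3  s3 
   s3   s4  s5 
   s4   s0  s6 
   s5   s0  s0 
 * s6   s1  s1 
(> = start, * = accepting)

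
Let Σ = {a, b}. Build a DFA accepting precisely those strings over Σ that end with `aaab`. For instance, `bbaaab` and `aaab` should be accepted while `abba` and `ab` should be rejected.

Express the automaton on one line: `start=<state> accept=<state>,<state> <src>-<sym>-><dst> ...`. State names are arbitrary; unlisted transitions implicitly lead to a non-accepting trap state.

start=s0 accept=s4 s0-a->s1 s0-b->s0 s1-a->s2 s1-b->s0 s2-a->s3 s2-b->s0 s3-a->s3 s3-b->s4 s4-a->s1 s4-b->s0

Let each state record the length of the longest suffix of the input read so far that is also a prefix of `aaab`. s1 means the last symbol is `a`; s2 means the last 2 symbols are `aa`; s3 means the last 3 symbols are `aaa`; s4 means the last 4 symbols are `aaab`. Accept only at s4, where the string currently ends in `aaab`.
A 5-state machine:
        a   b  
>  s0   s1  s0 
   s1   s2  s0 
   s2   s3  s0 
   s3   s3  s4 
 * s4   s1  s0 
(> = start, * = accepting)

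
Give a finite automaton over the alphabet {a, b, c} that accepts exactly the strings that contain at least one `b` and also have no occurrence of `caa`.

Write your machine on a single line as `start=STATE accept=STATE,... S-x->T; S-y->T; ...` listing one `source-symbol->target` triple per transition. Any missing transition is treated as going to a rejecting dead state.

start=s0; accept=s1,s3,s5; s0-a->s0; s0-b->s1; s0-c->s2; s1-a->s1; s1-b->s1; s1-c->s3; s2-a->s4; s2-b->s1; s2-c->s2; s3-a->s5; s3-b->s1; s3-c->s3; s4-a->s6; s4-b->s1; s4-c->s2; s5-a->s6; s5-b->s1; s5-c->s3; s6-a->s6; s6-b->s6; s6-c->s6

Run two small machines in parallel and take their product. One (3 states) tracks the count of `b`s, saturating at 2; the other (4 states) tracks partial matches of the forbidden pattern `caa`. Each combined state is a pair, one component from each; accept when both components accept. After merging equivalent states the machine shrinks.
A 7-state machine:
        a   b   c  
>  s0   s0  s1  s2 
 * s1   s1  s1  s3 
   s2   s4  s1  s2 
 * s3   s5  s1  s3 
   s4   s6  s1  s2 
 * s5   s6  s1  s3 
   s6   s6  s6  s6 
(> = start, * = accepting)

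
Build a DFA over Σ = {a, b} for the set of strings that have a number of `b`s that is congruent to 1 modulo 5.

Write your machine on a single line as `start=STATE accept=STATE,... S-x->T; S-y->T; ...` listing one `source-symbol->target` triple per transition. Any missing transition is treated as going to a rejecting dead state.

The only thing that matters is how many `b`s have appeared, reduced mod 5. Use one state per residue: q0 for 0, …, q4 for 4. Reading `b` moves to the next residue; anything else stays put. q1 is accepting.
        a   b  
>  q0   q0  q1 
 * q1   q1  q2 
   q2   q2  q3 
   q3   q3  q4 
   q4   q4  q0 
(> = start, * = accepting)

start=q0; accept=q1; q0-a->q0; q0-b->q1; q1-a->q1; q1-b->q2; q2-a->q2; q2-b->q3; q3-a->q3; q3-b->q4; q4-a->q4; q4-b->q0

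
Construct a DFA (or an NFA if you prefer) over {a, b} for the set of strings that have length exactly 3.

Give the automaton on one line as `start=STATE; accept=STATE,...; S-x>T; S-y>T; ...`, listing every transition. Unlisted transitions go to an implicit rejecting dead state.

start=s0; accept=s3; s0-a>s1; s0-b>s1; s1-a>s2; s1-b>s2; s2-a>s3; s2-b>s3; s3-a>s4; s3-b>s4; s4-a>s4; s4-b>s4

Count input length up to 4: every symbol moves from s0 toward s4, which means 'more than 3' and absorbs. Accept from {s3}.
A 5-state machine:
        a   b  
>  s0   s1  s1 
   s1   s2  s2 
   s2   s3  s3 
 * s3   s4  s4 
   s4   s4  s4 
(> = start, * = accepting)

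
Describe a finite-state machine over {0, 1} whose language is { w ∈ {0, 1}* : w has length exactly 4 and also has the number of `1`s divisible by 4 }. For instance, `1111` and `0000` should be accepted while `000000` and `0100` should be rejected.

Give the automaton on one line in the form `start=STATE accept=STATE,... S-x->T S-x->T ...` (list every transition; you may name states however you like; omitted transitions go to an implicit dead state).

Run two small machines in parallel and take their product. One (6 states) tracks the input length, saturating at 5; the other (4 states) tracks the count of `1`s modulo 4. Each combined state is a pair, one component from each; accept when both components accept. After merging equivalent states the machine shrinks.
        0   1  
>  q0   q1  q2 
   q1   q3  q4 
   q2   q4  q5 
   q3   q6  q4 
   q4   q4  q4 
   q5   q4  q7 
   q6   q8  q4 
   q7   q4  q8 
 * q8   q4  q4 
(> = start, * = accepting)

start=q0 accept=q8 q0-0->q1 q0-1->q2 q1-0->q3 q1-1->q4 q2-0->q4 q2-1->q5 q3-0->q6 q3-1->q4 q4-0->q4 q4-1->q4 q5-0->q4 q5-1->q7 q6-0->q8 q6-1->q4 q7-0->q4 q7-1->q8 q8-0->q4 q8-1->q4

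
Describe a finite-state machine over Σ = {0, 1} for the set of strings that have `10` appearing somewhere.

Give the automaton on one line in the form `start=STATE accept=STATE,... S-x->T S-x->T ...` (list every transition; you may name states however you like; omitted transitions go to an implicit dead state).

States A..B record the length of the longest prefix of `10` that matches the current input suffix. Reaching C means `10` has been seen, and we stay there forever. Accept from C.
A 3-state machine:
       0  1 
>  A   A  B 
   B   C  B 
 * C   C  C 
(> = start, * = accepting)

start=A accept=C A-0->A A-1->B B-0->C B-1->B C-0->C C-1->C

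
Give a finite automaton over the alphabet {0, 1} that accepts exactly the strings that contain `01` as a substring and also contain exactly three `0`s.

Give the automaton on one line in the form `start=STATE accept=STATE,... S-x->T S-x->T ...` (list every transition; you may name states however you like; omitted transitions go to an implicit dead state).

start=A accept=H A-0->B A-1->A B-0->C B-1->D C-0->E C-1->F D-0->F D-1->D E-0->G E-1->H F-0->H F-1->F G-0->G G-1->G H-0->G H-1->H

Run two small machines in parallel and take their product. The first has 3 states tracking whether and how much of `01` has been seen; the second has 5 states tracking the count of `0`s, saturating at 4. A product state is a pair (one from each), accepting exactly when both do. Equivalent product states are then merged.
An 8-state machine:
       0  1 
>  A   B  A 
   B   C  D 
   C   E  F 
   D   F  D 
   E   G  H 
   F   H  F 
   G   G  G 
 * H   G  H 
(> = start, * = accepting)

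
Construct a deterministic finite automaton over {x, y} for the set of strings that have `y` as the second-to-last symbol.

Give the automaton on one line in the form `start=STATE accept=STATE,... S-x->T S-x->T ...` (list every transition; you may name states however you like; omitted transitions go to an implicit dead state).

A DFA must remember the last 2 symbols (since which symbol is second-to-last isn't known until the input ends). Use one state per possible window of the last ≤2 symbols; accept from those whose window starts with `y`.
A 7-state machine:
        x   y  
>  S0   S1  S2 
   S1   S3  S4 
   S2   S5  S6 
   S3   S3  S4 
   S4   S5  S6 
 * S5   S3  S4 
 * S6   S5  S6 
(> = start, * = accepting)

start=S0 accept=S5,S6 S0-x->S1 S0-y->S2 S1-x->S3 S1-y->S4 S2-x->S5 S2-y->S6 S3-x->S3 S3-y->S4 S4-x->S5 S4-y->S6 S5-x->S3 S5-y->S4 S6-x->S5 S6-y->S6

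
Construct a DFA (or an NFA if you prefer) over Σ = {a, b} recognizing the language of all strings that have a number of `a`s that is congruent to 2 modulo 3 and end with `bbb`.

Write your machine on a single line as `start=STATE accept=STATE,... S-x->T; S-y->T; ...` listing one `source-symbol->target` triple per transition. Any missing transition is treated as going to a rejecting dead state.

Run two small machines in parallel and take their product. The first has 3 states tracking the count of `a`s modulo 3; the second has 4 states tracking how much of the suffix `bbb` has currently been matched. A product state is a pair (one from each), accepting exactly when both do. Equivalent product states are then merged.
With 6 states:
        a   b  
>  s0   s1  s0 
   s1   s2  s1 
   s2   s0  s3 
   s3   s0  s4 
   s4   s0  s5 
 * s5   s0  s5 
(> = start, * = accepting)

start=s0; accept=s5; s0-a->s1; s0-b->s0; s1-a->s2; s1-b->s1; s2-a->s0; s2-b->s3; s3-a->s0; s3-b->s4; s4-a->s0; s4-b->s5; s5-a->s0; s5-b->s5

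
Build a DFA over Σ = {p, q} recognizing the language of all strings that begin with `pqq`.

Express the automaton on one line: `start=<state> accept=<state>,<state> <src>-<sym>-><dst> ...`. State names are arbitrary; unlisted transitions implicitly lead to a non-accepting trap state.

start=S0 accept=S3 S0-p->S1 S0-q->S4 S1-p->S4 S1-q->S2 S2-p->S4 S2-q->S3 S3-p->S3 S3-q->S3 S4-p->S4 S4-q->S4

Check the first 3 symbols one by one: S0 through S2 record how many have matched `pqq` so far; any wrong symbol goes to the dead state S4. After all 3 match we enter the accepting sink S3.
With 5 states:
        p   q  
>  S0   S1  S4 
   S1   S4  S2 
   S2   S4  S3 
 * S3   S3  S3 
   S4   S4  S4 
(> = start, * = accepting)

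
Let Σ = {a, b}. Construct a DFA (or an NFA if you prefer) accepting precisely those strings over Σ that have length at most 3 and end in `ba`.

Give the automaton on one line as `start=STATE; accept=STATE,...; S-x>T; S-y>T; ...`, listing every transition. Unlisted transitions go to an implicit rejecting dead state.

start=q0; accept=q5; q0-a>q1; q0-b>q2; q1-a>q3; q1-b>q4; q2-a>q5; q2-b>q4; q3-a>q3; q3-b>q3; q4-a>q5; q4-b>q3; q5-a>q3; q5-b>q3

Run two small machines in parallel and take their product. The first has 5 states tracking the input length, saturating at 4; the second has 3 states tracking how much of the suffix `ba` has currently been matched. A product state is a pair (one from each), accepting exactly when both do. Minimizing collapses redundant product states.
        a   b  
>  q0   q1  q2 
   q1   q3  q4 
   q2   q5  q4 
   q3   q3  q3 
   q4   q5  q3 
 * q5   q3  q3 
(> = start, * = accepting)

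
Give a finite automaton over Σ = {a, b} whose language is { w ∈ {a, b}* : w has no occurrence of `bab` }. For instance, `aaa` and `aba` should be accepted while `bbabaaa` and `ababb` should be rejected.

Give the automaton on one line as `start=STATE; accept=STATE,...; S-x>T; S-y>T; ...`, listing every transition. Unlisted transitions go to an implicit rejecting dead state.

This is the complement of 'contains `bab`'. Use the same substring-matching states — S0 through S3 holding how much of `bab` has just been matched — but flip the accepting set: everything except the trap S3 accepts.
        a   b  
>* S0   S0  S1 
 * S1   S2  S1 
 * S2   S0  S3 
   S3   S3  S3 
(> = start, * = accepting)

start=S0; accept=S0,S1,S2; S0-a>S0; S0-b>S1; S1-a>S2; S1-b>S1; S2-a>S0; S2-b>S3; S3-a>S3; S3-b>S3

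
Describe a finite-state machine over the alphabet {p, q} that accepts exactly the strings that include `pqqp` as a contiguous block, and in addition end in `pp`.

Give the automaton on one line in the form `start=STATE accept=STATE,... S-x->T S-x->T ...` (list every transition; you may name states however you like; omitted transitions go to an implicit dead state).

Handle the two conditions separately and then intersect. The first has 5 states tracking whether and how much of `pqqp` has been seen; the second has 3 states tracking how much of the suffix `pp` has currently been matched. A product state is a pair (one from each), accepting exactly when both do. Equivalent product states are then merged.
        p   q  
>  s0   s1  s0 
   s1   s1  s2 
   s2   s1  s3 
   s3   s4  s0 
   s4   s5  s6 
 * s5   s5  s6 
   s6   s4  s6 
(> = start, * = accepting)

start=s0 accept=s5 s0-p->s1 s0-q->s0 s1-p->s1 s1-q->s2 s2-p->s1 s2-q->s3 s3-p->s4 s3-q->s0 s4-p->s5 s4-q->s6 s5-p->s5 s5-q->s6 s6-p->s4 s6-q->s6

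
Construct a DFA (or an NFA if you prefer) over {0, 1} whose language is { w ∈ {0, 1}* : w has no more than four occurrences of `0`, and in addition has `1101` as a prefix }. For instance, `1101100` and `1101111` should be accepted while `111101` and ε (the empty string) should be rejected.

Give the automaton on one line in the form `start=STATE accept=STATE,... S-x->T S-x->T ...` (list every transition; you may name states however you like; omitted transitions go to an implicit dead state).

start=A accept=F,G,H,I A-0->B A-1->C B-0->B B-1->B C-0->B C-1->D D-0->E D-1->B E-0->B E-1->F F-0->G F-1->F G-0->H G-1->G H-0->I H-1->H I-0->B I-1->I

Handle the two conditions separately and then intersect. One (6 states) tracks the count of `0`s, saturating at 5; the other (6 states) tracks whether the input so far still matches the prefix `1101`. Each combined state is a pair, one component from each; accept when both components accept. Minimizing collapses redundant product states.
A 9-state machine:
       0  1 
>  A   B  C 
   B   B  B 
   C   B  D 
   D   E  B 
   E   B  F 
 * F   G  F 
 * G   H  G 
 * H   I  H 
 * I   B  I 
(> = start, * = accepting)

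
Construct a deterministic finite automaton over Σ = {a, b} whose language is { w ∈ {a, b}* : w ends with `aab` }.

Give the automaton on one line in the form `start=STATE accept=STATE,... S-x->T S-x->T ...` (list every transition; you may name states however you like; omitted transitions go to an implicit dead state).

Let each state record the length of the longest suffix of the input read so far that is also a prefix of `aab`. q1 means the last symbol is `a`; q2 means the last 2 symbols are `aa`; q3 means the last 3 symbols are `aab`. Accept only at q3, where the string currently ends in `aab`.
A 4-state machine:
        a   b  
>  q0   q1  q0 
   q1   q2  q0 
   q2   q2  q3 
 * q3   q1  q0 
(> = start, * = accepting)

start=q0 accept=q3 q0-a->q1 q0-b->q0 q1-a->q2 q1-b->q0 q2-a->q2 q2-b->q3 q3-a->q1 q3-b->q0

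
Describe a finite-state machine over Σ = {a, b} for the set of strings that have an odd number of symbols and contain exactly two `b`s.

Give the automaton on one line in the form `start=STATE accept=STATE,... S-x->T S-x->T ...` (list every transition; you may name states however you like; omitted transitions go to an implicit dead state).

Handle the two conditions separately and then intersect. The first has 2 states tracking the input length modulo 2; the second has 4 states tracking the count of `b`s, saturating at 3. A product state is a pair (one from each), accepting exactly when both do.
An 8-state machine:
        a   b  
>  q0   q1  q2 
   q1   q0  q3 
   q2   q3  q4 
   q3   q2  q5 
   q4   q5  q6 
 * q5   q4  q7 
   q6   q7  q7 
   q7   q6  q6 
(> = start, * = accepting)

start=q0 accept=q5 q0-a->q1 q0-b->q2 q1-a->q0 q1-b->q3 q2-a->q3 q2-b->q4 q3-a->q2 q3-b->q5 q4-a->q5 q4-b->q6 q5-a->q4 q5-b->q7 q6-a->q7 q6-b->q7 q7-a->q6 q7-b->q6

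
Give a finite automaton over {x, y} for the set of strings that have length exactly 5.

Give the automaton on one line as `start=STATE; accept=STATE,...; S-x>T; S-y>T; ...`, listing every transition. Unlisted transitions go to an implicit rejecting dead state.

start=A; accept=F; A-x>B; A-y>B; B-x>C; B-y>C; C-x>D; C-y>D; D-x>E; D-y>E; E-x>F; E-y>F; F-x>G; F-y>G; G-x>G; G-y>G

We only need to distinguish lengths 0, 1, …, 5, and '>5'. Chain A → B → C → D → E → F → G on every symbol, with G looping. Accepting states: {F}.
7 states suffice.
       x  y 
>  A   B  B 
   B   C  C 
   C   D  D 
   D   E  E 
   E   F  F 
 * F   G  G 
   G   G  G 
(> = start, * = accepting)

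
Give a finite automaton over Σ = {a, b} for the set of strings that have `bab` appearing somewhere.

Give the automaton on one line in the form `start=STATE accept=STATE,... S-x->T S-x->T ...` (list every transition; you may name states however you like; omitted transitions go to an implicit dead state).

start=q0 accept=q3 q0-a->q0 q0-b->q1 q1-a->q2 q1-b->q1 q2-a->q0 q2-b->q3 q3-a->q3 q3-b->q3

Track how much of `bab` has been matched so far: state q0 is no progress, q3 is the absorbing accept state reached once `bab` has occurred. Intermediate states record partial matches; on a mismatch, fall back to the longest reusable overlap.
A 4-state machine:
        a   b  
>  q0   q0  q1 
   q1   q2  q1 
   q2   q0  q3 
 * q3   q3  q3 
(> = start, * = accepting)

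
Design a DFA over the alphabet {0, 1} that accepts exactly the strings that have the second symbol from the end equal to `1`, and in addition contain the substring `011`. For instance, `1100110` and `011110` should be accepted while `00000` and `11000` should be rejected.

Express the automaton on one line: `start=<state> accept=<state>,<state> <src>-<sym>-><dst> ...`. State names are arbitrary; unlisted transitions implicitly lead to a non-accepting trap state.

start=A accept=H,I A-0->B A-1->C B-0->D B-1->E C-0->F C-1->G D-0->D D-1->E E-0->F E-1->H F-0->D F-1->E G-0->F G-1->G H-0->I H-1->H I-0->J I-1->K J-0->J J-1->K K-0->I K-1->H

Handle the two conditions separately and then intersect. One (7 states) tracks the last 2 symbols read; the other (4 states) tracks whether and how much of `011` has been seen. Each combined state is a pair, one component from each; accept when both components accept.
       0  1 
>  A   B  C 
   B   D  E 
   C   F  G 
   D   D  E 
   E   F  H 
   F   D  E 
   G   F  G 
 * H   I  H 
 * I   J  K 
   J   J  K 
   K   I  H 
(> = start, * = accepting)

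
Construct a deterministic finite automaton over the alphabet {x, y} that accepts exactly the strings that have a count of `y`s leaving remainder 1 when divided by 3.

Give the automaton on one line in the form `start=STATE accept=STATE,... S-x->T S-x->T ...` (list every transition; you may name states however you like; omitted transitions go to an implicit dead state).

start=S0 accept=S1 S0-x->S0 S0-y->S1 S1-x->S1 S1-y->S2 S2-x->S2 S2-y->S0

Keep the running count of `y`s modulo 3: each `y` advances along the cycle S0 → S1 → S2 → S0 while other symbols loop. Accept at S1.
3 states suffice.
        x   y  
>  S0   S0  S1 
 * S1   S1  S2 
   S2   S2  S0 
(> = start, * = accepting)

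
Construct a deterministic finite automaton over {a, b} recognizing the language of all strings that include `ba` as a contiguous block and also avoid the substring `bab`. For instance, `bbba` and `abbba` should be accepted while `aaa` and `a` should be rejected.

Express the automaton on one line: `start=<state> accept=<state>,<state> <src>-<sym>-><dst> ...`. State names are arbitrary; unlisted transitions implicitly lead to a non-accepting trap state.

start=s0 accept=s2,s3,s5 s0-a->s0 s0-b->s1 s1-a->s2 s1-b->s1 s2-a->s3 s2-b->s4 s3-a->s3 s3-b->s5 s4-a->s4 s4-b->s4 s5-a->s2 s5-b->s5

Run two small machines in parallel and take their product. The first has 3 states tracking whether and how much of `ba` has been seen; the second has 4 states tracking partial matches of the forbidden pattern `bab`. A product state is a pair (one from each), accepting exactly when both do.
        a   b  
>  s0   s0  s1 
   s1   s2  s1 
 * s2   s3  s4 
 * s3   s3  s5 
   s4   s4  s4 
 * s5   s2  s5 
(> = start, * = accepting)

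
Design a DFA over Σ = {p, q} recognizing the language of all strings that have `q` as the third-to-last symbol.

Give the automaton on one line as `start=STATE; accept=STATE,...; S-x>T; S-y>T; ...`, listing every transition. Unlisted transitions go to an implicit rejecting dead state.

A DFA must remember the last 3 symbols (since which symbol is third-to-last isn't known until the input ends). Use one state per possible window of the last ≤3 symbols; accept from those whose window starts with `q`.
With 15 states:
          p    q  
>  s0     s1   s2 
   s1     s3   s4 
   s2     s5   s6 
   s3     s7   s8 
   s4     s9  s10 
   s5    s11  s12 
   s6    s13  s14 
   s7     s7   s8 
   s8     s9  s10 
   s9    s11  s12 
   s10   s13  s14 
 * s11    s7   s8 
 * s12    s9  s10 
 * s13   s11  s12 
 * s14   s13  s14 
(> = start, * = accepting)

start=s0; accept=s11,s12,s13,s14; s0-p>s1; s0-q>s2; s1-p>s3; s1-q>s4; s2-p>s5; s2-q>s6; s3-p>s7; s3-q>s8; s4-p>s9; s4-q>s10; s5-p>s11; s5-q>s12; s6-p>s13; s6-q>s14; s7-p>s7; s7-q>s8; s8-p>s9; s8-q>s10; s9-p>s11; s9-q>s12; s10-p>s13; s10-q>s14; s11-p>s7; s11-q>s8; s12-p>s9; s12-q>s10; s13-p>s11; s13-q>s12; s14-p>s13; s14-q>s14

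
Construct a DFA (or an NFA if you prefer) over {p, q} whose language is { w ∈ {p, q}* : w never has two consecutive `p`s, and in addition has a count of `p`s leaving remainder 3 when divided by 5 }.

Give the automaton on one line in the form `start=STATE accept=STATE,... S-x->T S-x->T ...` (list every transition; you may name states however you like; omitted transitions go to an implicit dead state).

Handle the two conditions separately and then intersect. One (3 states) tracks partial matches of the forbidden pattern `pp`; the other (5 states) tracks the count of `p`s modulo 5. Each combined state is a pair, one component from each; accept when both components accept. Equivalent product states are then merged.
       p  q 
>  A   B  A 
   B   C  D 
   C   C  C 
   D   E  D 
   E   C  F 
   F   G  F 
 * G   C  H 
 * H   I  H 
   I   C  J 
   J   K  J 
   K   C  A 
(> = start, * = accepting)

start=A accept=G,H A-p->B A-q->A B-p->C B-q->D C-p->C C-q->C D-p->E D-q->D E-p->C E-q->F F-p->G F-q->F G-p->C G-q->H H-p->I H-q->H I-p->C I-q->J J-p->K J-q->J K-p->C K-q->A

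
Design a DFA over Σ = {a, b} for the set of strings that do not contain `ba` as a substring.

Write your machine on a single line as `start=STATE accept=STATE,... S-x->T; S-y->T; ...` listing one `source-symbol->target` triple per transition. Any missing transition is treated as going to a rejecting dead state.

start=s0; accept=s0,s1; s0-a->s0; s0-b->s1; s1-a->s2; s1-b->s1; s2-a->s2; s2-b->s2

Track partial matches of the forbidden pattern `ba`. State s2 is a dead state reached once `ba` has occurred; every other state accepts. s0 means no part of `ba` is currently matched.
With 3 states:
        a   b  
>* s0   s0  s1 
 * s1   s2  s1 
   s2   s2  s2 
(> = start, * = accepting)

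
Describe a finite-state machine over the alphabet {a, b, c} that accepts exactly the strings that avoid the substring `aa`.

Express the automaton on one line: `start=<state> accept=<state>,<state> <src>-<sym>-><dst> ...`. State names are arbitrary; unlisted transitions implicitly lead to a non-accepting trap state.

start=q0 accept=q0,q1 q0-a->q1 q0-b->q0 q0-c->q0 q1-a->q2 q1-b->q0 q1-c->q0 q2-a->q2 q2-b->q2 q2-c->q2

Track partial matches of the forbidden pattern `aa`. State q2 is a dead state reached once `aa` has occurred; every other state accepts. q0 means no part of `aa` is currently matched.
A 3-state machine:
        a   b   c  
>* q0   q1  q0  q0 
 * q1   q2  q0  q0 
   q2   q2  q2  q2 
(> = start, * = accepting)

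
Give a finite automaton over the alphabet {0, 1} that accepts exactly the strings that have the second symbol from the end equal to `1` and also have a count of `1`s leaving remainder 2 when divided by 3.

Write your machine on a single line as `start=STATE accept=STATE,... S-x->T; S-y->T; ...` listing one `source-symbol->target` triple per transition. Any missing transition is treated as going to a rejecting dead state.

Handle the two conditions separately and then intersect. One (7 states) tracks the last 2 symbols read; the other (3 states) tracks the count of `1`s modulo 3. Each combined state is a pair, one component from each; accept when both components accept. After merging equivalent states the machine shrinks.
With 7 states:
        0   1  
>  q0   q0  q1 
   q1   q2  q3 
   q2   q2  q4 
 * q3   q5  q0 
   q4   q5  q0 
 * q5   q6  q0 
   q6   q6  q0 
(> = start, * = accepting)

start=q0; accept=q3,q5; q0-0->q0; q0-1->q1; q1-0->q2; q1-1->q3; q2-0->q2; q2-1->q4; q3-0->q5; q3-1->q0; q4-0->q5; q4-1->q0; q5-0->q6; q5-1->q0; q6-0->q6; q6-1->q0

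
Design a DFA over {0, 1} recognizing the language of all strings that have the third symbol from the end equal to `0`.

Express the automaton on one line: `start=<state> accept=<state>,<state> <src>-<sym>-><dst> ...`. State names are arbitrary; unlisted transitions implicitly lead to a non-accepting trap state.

start=q0 accept=q7,q8,q9,q10 q0-0->q1 q0-1->q2 q1-0->q3 q1-1->q4 q2-0->q5 q2-1->q6 q3-0->q7 q3-1->q8 q4-0->q9 q4-1->q10 q5-0->q11 q5-1->q12 q6-0->q13 q6-1->q14 q7-0->q7 q7-1->q8 q8-0->q9 q8-1->q10 q9-0->q11 q9-1->q12 q10-0->q13 q10-1->q14 q11-0->q7 q11-1->q8 q12-0->q9 q12-1->q10 q13-0->q11 q13-1->q12 q14-0->q13 q14-1->q14

A DFA must remember the last 3 symbols (since which symbol is third-to-last isn't known until the input ends). Use one state per possible window of the last ≤3 symbols; accept from those whose window starts with `0`.
          0    1  
>  q0     q1   q2 
   q1     q3   q4 
   q2     q5   q6 
   q3     q7   q8 
   q4     q9  q10 
   q5    q11  q12 
   q6    q13  q14 
 * q7     q7   q8 
 * q8     q9  q10 
 * q9    q11  q12 
 * q10   q13  q14 
   q11    q7   q8 
   q12    q9  q10 
   q13   q11  q12 
   q14   q13  q14 
(> = start, * = accepting)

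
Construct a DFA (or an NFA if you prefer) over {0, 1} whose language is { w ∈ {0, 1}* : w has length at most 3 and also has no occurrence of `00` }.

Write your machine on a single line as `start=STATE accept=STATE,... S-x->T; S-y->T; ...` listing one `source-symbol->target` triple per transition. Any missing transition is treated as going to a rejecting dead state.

start=s0; accept=s0,s1,s2,s4,s5,s6; s0-0->s1; s0-1->s2; s1-0->s3; s1-1->s4; s2-0->s5; s2-1->s4; s3-0->s3; s3-1->s3; s4-0->s6; s4-1->s6; s5-0->s3; s5-1->s6; s6-0->s3; s6-1->s3

Run two small machines in parallel and take their product. One (5 states) tracks the input length, saturating at 4; the other (3 states) tracks partial matches of the forbidden pattern `00`. Each combined state is a pair, one component from each; accept when both components accept. Minimizing collapses redundant product states.
        0   1  
>* s0   s1  s2 
 * s1   s3  s4 
 * s2   s5  s4 
   s3   s3  s3 
 * s4   s6  s6 
 * s5   s3  s6 
 * s6   s3  s3 
(> = start, * = accepting)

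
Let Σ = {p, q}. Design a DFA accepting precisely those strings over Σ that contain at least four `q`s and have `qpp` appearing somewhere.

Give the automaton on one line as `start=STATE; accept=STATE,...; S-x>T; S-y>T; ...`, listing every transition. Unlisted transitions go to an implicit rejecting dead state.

start=S0; accept=S13,S15; S0-p>S0; S0-q>S1; S1-p>S2; S1-q>S3; S2-p>S4; S2-q>S3; S3-p>S5; S3-q>S6; S4-p>S4; S4-q>S7; S5-p>S7; S5-q>S6; S6-p>S8; S6-q>S9; S7-p>S7; S7-q>S10; S8-p>S10; S8-q>S9; S9-p>S11; S9-q>S12; S10-p>S10; S10-q>S13; S11-p>S13; S11-q>S12; S12-p>S14; S12-q>S12; S13-p>S13; S13-q>S15; S14-p>S15; S14-q>S12; S15-p>S15; S15-q>S15

Run two small machines in parallel and take their product. One (6 states) tracks the count of `q`s, saturating at 5; the other (4 states) tracks whether and how much of `qpp` has been seen. Each combined state is a pair, one component from each; accept when both components accept.
A 16-state machine:
          p    q  
>  S0     S0   S1 
   S1     S2   S3 
   S2     S4   S3 
   S3     S5   S6 
   S4     S4   S7 
   S5     S7   S6 
   S6     S8   S9 
   S7     S7  S10 
   S8    S10   S9 
   S9    S11  S12 
   S10   S10  S13 
   S11   S13  S12 
   S12   S14  S12 
 * S13   S13  S15 
   S14   S15  S12 
 * S15   S15  S15 
(> = start, * = accepting)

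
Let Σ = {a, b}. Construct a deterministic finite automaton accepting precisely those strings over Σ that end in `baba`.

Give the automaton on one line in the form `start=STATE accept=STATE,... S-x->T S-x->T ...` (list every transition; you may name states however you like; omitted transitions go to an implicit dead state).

Let each state record the length of the longest suffix of the input read so far that is also a prefix of `baba`. S1 means the last symbol is `b`; S2 means the last 2 symbols are `ba`; S3 means the last 3 symbols are `bab`; S4 means the last 4 symbols are `baba`. Accept only at S4, where the string currently ends in `baba`.
5 states suffice.
        a   b  
>  S0   S0  S1 
   S1   S2  S1 
   S2   S0  S3 
   S3   S4  S1 
 * S4   S0  S3 
(> = start, * = accepting)

start=S0 accept=S4 S0-a->S0 S0-b->S1 S1-a->S2 S1-b->S1 S2-a->S0 S2-b->S3 S3-a->S4 S3-b->S1 S4-a->S0 S4-b->S3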